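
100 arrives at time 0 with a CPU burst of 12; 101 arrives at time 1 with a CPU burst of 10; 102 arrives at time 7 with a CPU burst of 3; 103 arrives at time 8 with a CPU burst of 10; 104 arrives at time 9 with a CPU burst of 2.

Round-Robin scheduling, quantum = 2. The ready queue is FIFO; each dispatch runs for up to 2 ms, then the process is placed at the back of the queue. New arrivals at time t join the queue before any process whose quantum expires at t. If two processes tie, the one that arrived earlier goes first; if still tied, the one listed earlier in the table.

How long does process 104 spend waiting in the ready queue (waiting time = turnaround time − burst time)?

Schedule: | 100 0-2 | 101 2-4 | 100 4-6 | 101 6-8 | 100 8-10 | 102 10-12 | 103 12-14 | 101 14-16 | 104 16-18 | 100 18-20 | 102 20-21 | 103 21-23 | 101 23-25 | 100 25-27 | 103 27-29 | 101 29-31 | 100 31-33 | 103 33-37 |
Completion: 100=33  101=31  102=21  103=37  104=18
Turnaround (C−A): 100=33  101=30  102=14  103=29  104=9
Waiting(104) = turnaround − burst = 9 − 2 = 7

7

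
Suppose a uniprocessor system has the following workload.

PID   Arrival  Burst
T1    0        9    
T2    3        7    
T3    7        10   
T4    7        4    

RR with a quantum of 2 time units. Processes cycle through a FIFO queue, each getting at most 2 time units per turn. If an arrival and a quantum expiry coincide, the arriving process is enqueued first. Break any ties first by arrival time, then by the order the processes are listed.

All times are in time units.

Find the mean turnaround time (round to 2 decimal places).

20.50

Gantt: | T1 0-4 | T2 4-6 | T1 6-8 | T2 8-10 | T3 10-12 | T4 12-14 | T1 14-16 | T2 16-18 | T3 18-20 | T4 20-22 | T1 22-23 | T2 23-24 | T3 24-30 |
Completion: T1=23  T2=24  T3=30  T4=22
Turnaround times: T1=23, T2=21, T3=23, T4=15
Average turnaround = (23+21+23+15) / 4 = 82/4 = 20.50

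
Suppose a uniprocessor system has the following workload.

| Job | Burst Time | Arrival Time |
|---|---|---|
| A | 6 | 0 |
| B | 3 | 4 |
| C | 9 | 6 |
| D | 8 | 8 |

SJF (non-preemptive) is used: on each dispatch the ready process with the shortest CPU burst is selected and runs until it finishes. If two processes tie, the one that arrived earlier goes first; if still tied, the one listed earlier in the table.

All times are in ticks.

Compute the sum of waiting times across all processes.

Timeline: | A 0-6 | B 6-9 | D 9-17 | C 17-26 |
Completion: A=6  B=9  C=26  D=17
Waiting = turnaround − burst: A=0, B=2, C=11, D=1
Total waiting = 0 + 2 + 11 + 1 = 14

14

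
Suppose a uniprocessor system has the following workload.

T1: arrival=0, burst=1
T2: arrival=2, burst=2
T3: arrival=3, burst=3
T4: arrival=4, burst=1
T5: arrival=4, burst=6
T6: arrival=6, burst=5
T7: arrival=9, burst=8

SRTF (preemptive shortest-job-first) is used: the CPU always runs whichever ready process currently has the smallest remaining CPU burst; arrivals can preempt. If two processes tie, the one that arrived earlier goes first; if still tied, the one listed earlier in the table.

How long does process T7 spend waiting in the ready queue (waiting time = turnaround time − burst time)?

Gantt: | T1 0-1 | idle 1-2 | T2 2-4 | T4 4-5 | T3 5-8 | T6 8-13 | T5 13-19 | T7 19-27 |
Completion: T1=1  T2=4  T3=8  T4=5  T5=19  T6=13  T7=27
Waiting(T7) = turnaround − burst = 18 − 8 = 10

10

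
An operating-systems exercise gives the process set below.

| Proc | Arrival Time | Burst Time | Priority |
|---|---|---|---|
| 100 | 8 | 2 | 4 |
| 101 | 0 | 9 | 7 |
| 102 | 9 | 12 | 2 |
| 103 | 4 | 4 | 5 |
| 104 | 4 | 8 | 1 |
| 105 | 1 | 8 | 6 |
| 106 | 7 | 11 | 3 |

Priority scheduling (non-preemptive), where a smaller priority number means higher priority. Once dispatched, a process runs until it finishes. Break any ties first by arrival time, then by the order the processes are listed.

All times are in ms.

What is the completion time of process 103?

Gantt: | 101 0-9 | 104 9-17 | 102 17-29 | 106 29-40 | 100 40-42 | 103 42-46 | 105 46-54 |
Completion: 100=42  101=9  102=29  103=46  104=17  105=54  106=40

46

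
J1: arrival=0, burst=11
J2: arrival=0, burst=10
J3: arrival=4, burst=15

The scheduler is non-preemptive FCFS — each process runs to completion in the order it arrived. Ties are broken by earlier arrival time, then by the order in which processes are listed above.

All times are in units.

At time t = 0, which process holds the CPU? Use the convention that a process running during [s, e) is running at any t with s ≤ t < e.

Gantt: | J1 0-11 | J2 11-21 | J3 21-36 |
Completion: J1=11  J2=21  J3=36

J1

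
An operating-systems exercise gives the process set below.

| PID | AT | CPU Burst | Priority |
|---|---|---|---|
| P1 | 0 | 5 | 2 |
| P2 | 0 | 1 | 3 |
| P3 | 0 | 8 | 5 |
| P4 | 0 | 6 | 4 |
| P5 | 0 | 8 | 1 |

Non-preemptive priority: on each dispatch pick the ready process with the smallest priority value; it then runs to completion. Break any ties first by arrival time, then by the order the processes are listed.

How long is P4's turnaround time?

Schedule: | P5 0-8 | P1 8-13 | P2 13-14 | P4 14-20 | P3 20-28 |
Completion: P1=13  P2=14  P3=28  P4=20  P5=8
Turnaround(P4) = completion − arrival = 20 − 0 = 20

20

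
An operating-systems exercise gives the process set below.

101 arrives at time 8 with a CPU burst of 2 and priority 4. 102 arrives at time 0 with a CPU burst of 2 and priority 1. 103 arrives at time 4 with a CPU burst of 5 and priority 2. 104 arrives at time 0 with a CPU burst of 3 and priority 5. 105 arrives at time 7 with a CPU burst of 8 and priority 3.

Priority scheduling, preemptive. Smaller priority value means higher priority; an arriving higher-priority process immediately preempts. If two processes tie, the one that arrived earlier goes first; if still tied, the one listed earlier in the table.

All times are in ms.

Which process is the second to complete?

Timeline: | 102 0-2 | 104 2-4 | 103 4-9 | 105 9-17 | 101 17-19 | 104 19-20 |
Completion: 101=19  102=2  103=9  104=20  105=17
Finish order: 102 → 103 → 105 → 101 → 104

103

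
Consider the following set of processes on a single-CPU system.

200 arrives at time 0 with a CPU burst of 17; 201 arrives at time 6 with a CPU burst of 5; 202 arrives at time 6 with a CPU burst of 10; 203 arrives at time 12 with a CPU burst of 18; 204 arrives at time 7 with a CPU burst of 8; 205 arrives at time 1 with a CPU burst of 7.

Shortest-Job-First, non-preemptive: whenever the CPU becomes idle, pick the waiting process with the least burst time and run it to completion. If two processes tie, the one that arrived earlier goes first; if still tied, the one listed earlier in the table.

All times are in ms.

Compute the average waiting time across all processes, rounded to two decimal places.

20.00

Schedule: | 200 0-17 | 201 17-22 | 205 22-29 | 204 29-37 | 202 37-47 | 203 47-65 |
Completion: 200=17  201=22  202=47  203=65  204=37  205=29
Waiting times: 200=0, 201=11, 202=31, 203=35, 204=22, 205=21
Average waiting = (0+11+31+35+22+21) / 6 = 120/6 = 20.00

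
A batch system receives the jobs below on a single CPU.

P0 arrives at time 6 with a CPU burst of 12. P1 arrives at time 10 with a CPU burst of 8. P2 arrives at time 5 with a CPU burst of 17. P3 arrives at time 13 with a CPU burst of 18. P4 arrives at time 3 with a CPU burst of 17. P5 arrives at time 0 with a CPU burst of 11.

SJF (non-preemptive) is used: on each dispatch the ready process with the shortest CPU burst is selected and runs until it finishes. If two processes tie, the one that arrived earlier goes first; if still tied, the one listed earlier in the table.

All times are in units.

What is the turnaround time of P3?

Gantt: | P5 0-11 | P1 11-19 | P0 19-31 | P4 31-48 | P2 48-65 | P3 65-83 |
Completion: P0=31  P1=19  P2=65  P3=83  P4=48  P5=11
Turnaround (C−A): P0=25  P1=9  P2=60  P3=70  P4=45  P5=11
Turnaround(P3) = completion − arrival = 83 − 13 = 70

70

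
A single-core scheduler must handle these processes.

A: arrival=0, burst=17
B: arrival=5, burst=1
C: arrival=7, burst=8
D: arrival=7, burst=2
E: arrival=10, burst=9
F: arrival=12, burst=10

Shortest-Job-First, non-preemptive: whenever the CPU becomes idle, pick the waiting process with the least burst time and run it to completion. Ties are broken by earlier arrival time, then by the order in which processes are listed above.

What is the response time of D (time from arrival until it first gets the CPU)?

Gantt: | A 0-17 | B 17-18 | D 18-20 | C 20-28 | E 28-37 | F 37-47 |
Completion: A=17  B=18  C=28  D=20  E=37  F=47
Turnaround (C−A): A=17  B=13  C=21  D=13  E=27  F=35
Response(D) = first start − arrival = 18 − 7 = 11

11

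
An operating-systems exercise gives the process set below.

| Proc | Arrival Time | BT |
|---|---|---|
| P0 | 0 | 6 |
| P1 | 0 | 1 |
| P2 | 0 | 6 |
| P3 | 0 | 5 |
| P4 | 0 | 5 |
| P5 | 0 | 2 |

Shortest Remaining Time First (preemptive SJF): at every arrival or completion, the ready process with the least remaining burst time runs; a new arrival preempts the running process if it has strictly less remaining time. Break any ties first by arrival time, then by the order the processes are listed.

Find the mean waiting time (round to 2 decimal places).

Schedule: | P1 0-1 | P5 1-3 | P3 3-8 | P4 8-13 | P0 13-19 | P2 19-25 |
Completion: P0=19  P1=1  P2=25  P3=8  P4=13  P5=3
Waiting times: P0=13, P1=0, P2=19, P3=3, P4=8, P5=1
Average waiting = (13+0+19+3+8+1) / 6 = 44/6 = 7.33

7.33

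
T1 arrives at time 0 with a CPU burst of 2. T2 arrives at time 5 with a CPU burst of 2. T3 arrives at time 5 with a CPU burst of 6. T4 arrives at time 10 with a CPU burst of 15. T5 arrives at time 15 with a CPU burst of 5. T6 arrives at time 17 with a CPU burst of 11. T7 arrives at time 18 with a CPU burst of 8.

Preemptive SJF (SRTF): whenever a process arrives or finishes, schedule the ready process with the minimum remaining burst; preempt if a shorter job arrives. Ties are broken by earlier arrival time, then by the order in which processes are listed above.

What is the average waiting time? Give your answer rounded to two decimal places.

6.00

Gantt: | T1 0-2 | idle 2-5 | T2 5-7 | T3 7-13 | T4 13-15 | T5 15-20 | T7 20-28 | T6 28-39 | T4 39-52 |
Completion: T1=2  T2=7  T3=13  T4=52  T5=20  T6=39  T7=28
Waiting times: T1=0, T2=0, T3=2, T4=27, T5=0, T6=11, T7=2
Average waiting = (0+0+2+27+0+11+2) / 7 = 42/7 = 6.00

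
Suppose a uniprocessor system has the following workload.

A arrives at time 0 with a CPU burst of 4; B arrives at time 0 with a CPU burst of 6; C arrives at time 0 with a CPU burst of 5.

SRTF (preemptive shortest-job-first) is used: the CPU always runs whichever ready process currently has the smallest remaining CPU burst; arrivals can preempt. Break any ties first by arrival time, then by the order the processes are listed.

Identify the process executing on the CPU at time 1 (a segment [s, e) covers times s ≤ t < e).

Schedule: | A 0-4 | C 4-9 | B 9-15 |
Completion: A=4  B=15  C=9

A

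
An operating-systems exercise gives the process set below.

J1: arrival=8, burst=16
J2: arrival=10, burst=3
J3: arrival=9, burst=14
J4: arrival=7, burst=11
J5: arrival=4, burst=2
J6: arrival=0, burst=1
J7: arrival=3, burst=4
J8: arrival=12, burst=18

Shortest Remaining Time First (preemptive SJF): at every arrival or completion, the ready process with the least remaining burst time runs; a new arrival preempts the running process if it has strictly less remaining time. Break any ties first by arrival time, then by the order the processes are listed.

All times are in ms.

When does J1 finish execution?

Timeline: | J6 0-1 | idle 1-3 | J7 3-4 | J5 4-6 | J7 6-9 | J4 9-10 | J2 10-13 | J4 13-23 | J3 23-37 | J1 37-53 | J8 53-71 |
Completion: J1=53  J2=13  J3=37  J4=23  J5=6  J6=1  J7=9  J8=71
Turnaround (C−A): J1=45  J2=3  J3=28  J4=16  J5=2  J6=1  J7=6  J8=59

53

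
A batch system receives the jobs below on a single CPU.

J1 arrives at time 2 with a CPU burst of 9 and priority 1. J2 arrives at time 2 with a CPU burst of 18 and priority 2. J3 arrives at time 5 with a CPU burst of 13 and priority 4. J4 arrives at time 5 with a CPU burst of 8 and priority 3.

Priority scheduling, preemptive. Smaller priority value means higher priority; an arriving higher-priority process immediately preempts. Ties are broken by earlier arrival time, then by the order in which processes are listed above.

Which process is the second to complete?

Timeline: | idle 0-2 | J1 2-11 | J2 11-29 | J4 29-37 | J3 37-50 |
Completion: J1=11  J2=29  J3=50  J4=37
Turnaround (C−A): J1=9  J2=27  J3=45  J4=32
Finish order: J1 → J2 → J4 → J3

J2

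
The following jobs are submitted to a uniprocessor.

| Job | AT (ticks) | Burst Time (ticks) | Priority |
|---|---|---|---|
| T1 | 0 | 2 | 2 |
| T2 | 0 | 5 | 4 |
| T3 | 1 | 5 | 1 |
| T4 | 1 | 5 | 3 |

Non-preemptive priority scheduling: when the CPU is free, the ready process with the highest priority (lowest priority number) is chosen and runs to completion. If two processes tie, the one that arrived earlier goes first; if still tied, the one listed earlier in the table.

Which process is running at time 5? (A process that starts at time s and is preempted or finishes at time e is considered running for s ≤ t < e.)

T3

Gantt: | T1 0-2 | T3 2-7 | T4 7-12 | T2 12-17 |
Completion: T1=2  T2=17  T3=7  T4=12
Turnaround (C−A): T1=2  T2=17  T3=6  T4=11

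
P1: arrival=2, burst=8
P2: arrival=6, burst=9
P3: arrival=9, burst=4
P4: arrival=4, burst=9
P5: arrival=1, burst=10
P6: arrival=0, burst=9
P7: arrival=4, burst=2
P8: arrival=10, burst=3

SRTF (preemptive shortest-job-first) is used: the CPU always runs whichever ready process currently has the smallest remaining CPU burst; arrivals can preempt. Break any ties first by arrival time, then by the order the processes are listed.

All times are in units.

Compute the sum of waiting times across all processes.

Timeline: | P6 0-4 | P7 4-6 | P6 6-11 | P8 11-14 | P3 14-18 | P1 18-26 | P4 26-35 | P2 35-44 | P5 44-54 |
Completion: P1=26  P2=44  P3=18  P4=35  P5=54  P6=11  P7=6  P8=14
Turnaround (C−A): P1=24  P2=38  P3=9  P4=31  P5=53  P6=11  P7=2  P8=4
Waiting = turnaround − burst: P1=16, P2=29, P3=5, P4=22, P5=43, P6=2, P7=0, P8=1
Total waiting = 16 + 29 + 5 + 22 + 43 + 2 + 0 + 1 = 118

118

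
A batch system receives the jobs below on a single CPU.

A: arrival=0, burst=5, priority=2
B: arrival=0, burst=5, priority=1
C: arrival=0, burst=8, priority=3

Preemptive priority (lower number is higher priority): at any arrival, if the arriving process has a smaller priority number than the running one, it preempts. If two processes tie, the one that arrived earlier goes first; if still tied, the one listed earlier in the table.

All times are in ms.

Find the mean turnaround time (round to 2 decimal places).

Schedule: | B 0-5 | A 5-10 | C 10-18 |
Completion: A=10  B=5  C=18
Turnaround (C−A): A=10  B=5  C=18
Turnaround times: A=10, B=5, C=18
Average turnaround = (10+5+18) / 3 = 33/3 = 11.00

11.00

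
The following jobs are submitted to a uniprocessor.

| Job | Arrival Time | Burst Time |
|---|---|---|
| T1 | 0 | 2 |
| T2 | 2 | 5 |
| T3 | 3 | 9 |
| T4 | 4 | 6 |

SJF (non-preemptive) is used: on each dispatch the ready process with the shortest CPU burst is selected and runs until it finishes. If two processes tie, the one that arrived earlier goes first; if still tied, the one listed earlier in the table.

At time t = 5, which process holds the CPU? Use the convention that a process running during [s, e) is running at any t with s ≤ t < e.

Gantt: | T1 0-2 | T2 2-7 | T4 7-13 | T3 13-22 |
Completion: T1=2  T2=7  T3=22  T4=13

T2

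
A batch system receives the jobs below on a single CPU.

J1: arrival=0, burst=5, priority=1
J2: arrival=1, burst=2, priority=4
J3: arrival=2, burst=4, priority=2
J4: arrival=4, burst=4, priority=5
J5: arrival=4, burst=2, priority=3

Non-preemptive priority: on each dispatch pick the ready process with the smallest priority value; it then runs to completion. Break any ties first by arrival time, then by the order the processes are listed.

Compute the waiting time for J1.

0

Timeline: | J1 0-5 | J3 5-9 | J5 9-11 | J2 11-13 | J4 13-17 |
Completion: J1=5  J2=13  J3=9  J4=17  J5=11
Waiting(J1) = turnaround − burst = 5 − 5 = 0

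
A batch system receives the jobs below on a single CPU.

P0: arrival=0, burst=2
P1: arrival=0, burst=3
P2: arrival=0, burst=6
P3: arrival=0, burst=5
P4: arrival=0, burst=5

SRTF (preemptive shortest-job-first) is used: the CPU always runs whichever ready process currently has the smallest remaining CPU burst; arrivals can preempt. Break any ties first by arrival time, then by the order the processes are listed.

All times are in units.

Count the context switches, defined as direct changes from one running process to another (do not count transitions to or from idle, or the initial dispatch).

4

Timeline: | P0 0-2 | P1 2-5 | P3 5-10 | P4 10-15 | P2 15-21 |
Completion: P0=2  P1=5  P2=21  P3=10  P4=15
Turnaround (C−A): P0=2  P1=5  P2=21  P3=10  P4=15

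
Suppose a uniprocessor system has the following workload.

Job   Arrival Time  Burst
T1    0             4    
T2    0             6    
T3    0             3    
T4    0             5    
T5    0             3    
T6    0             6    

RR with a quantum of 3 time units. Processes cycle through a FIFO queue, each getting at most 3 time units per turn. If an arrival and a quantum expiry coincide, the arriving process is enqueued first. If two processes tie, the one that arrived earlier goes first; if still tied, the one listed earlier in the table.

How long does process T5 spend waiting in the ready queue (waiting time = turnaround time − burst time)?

12

Gantt: | T1 0-3 | T2 3-6 | T3 6-9 | T4 9-12 | T5 12-15 | T6 15-18 | T1 18-19 | T2 19-22 | T4 22-24 | T6 24-27 |
Completion: T1=19  T2=22  T3=9  T4=24  T5=15  T6=27
Turnaround (C−A): T1=19  T2=22  T3=9  T4=24  T5=15  T6=27
Waiting(T5) = turnaround − burst = 15 − 3 = 12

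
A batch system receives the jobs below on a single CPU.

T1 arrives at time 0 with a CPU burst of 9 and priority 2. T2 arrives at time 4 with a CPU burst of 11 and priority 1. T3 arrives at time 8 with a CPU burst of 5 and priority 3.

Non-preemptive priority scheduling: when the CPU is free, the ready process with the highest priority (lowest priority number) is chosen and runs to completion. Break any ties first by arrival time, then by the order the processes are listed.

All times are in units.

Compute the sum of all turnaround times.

42

Timeline: | T1 0-9 | T2 9-20 | T3 20-25 |
Completion: T1=9  T2=20  T3=25
Turnaround = completion − arrival: T1=9, T2=16, T3=17
Total turnaround = 9 + 16 + 17 = 42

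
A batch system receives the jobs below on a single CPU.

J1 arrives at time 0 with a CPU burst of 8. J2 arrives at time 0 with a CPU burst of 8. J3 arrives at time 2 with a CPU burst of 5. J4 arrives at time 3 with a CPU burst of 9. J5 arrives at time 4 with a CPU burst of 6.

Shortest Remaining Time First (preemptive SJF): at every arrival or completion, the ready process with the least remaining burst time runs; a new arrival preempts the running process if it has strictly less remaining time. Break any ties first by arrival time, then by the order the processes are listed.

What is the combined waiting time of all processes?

57

Gantt: | J1 0-2 | J3 2-7 | J1 7-13 | J5 13-19 | J2 19-27 | J4 27-36 |
Completion: J1=13  J2=27  J3=7  J4=36  J5=19
Turnaround (C−A): J1=13  J2=27  J3=5  J4=33  J5=15
Waiting = turnaround − burst: J1=5, J2=19, J3=0, J4=24, J5=9
Total waiting = 5 + 19 + 0 + 24 + 9 = 57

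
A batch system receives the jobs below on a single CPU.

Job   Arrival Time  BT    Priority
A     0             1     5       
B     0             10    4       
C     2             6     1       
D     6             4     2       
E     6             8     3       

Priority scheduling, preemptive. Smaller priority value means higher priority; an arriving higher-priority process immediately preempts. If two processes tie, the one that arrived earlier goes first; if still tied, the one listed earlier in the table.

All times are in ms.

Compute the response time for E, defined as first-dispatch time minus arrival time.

Timeline: | B 0-2 | C 2-8 | D 8-12 | E 12-20 | B 20-28 | A 28-29 |
Completion: A=29  B=28  C=8  D=12  E=20
Turnaround (C−A): A=29  B=28  C=6  D=6  E=14
Response(E) = first start − arrival = 12 − 6 = 6

6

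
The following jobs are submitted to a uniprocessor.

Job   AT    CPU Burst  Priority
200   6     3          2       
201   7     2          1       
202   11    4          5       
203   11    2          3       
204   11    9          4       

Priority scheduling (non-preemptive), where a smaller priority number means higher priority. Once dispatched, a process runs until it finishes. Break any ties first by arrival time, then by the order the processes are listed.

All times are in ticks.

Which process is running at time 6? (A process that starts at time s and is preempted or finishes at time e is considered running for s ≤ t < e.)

Timeline: | idle 0-6 | 200 6-9 | 201 9-11 | 203 11-13 | 204 13-22 | 202 22-26 |
Completion: 200=9  201=11  202=26  203=13  204=22
Turnaround (C−A): 200=3  201=4  202=15  203=2  204=11

200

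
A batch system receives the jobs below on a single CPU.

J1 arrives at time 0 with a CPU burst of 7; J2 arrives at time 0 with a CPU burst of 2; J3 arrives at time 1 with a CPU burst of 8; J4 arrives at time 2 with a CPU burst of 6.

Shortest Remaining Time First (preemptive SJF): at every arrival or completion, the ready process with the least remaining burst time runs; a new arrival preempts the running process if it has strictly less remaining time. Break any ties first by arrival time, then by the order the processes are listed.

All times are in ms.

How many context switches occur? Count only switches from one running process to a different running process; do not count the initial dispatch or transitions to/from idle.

Gantt: | J2 0-2 | J4 2-8 | J1 8-15 | J3 15-23 |
Completion: J1=15  J2=2  J3=23  J4=8
Turnaround (C−A): J1=15  J2=2  J3=22  J4=6

3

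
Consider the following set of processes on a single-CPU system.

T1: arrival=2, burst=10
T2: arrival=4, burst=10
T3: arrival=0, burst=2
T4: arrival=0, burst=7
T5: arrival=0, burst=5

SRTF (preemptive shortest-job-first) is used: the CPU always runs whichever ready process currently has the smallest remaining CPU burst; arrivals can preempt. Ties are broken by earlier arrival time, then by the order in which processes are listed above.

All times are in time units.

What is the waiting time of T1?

Gantt: | T3 0-2 | T5 2-7 | T4 7-14 | T1 14-24 | T2 24-34 |
Completion: T1=24  T2=34  T3=2  T4=14  T5=7
Turnaround (C−A): T1=22  T2=30  T3=2  T4=14  T5=7
Waiting(T1) = turnaround − burst = 22 − 10 = 12

12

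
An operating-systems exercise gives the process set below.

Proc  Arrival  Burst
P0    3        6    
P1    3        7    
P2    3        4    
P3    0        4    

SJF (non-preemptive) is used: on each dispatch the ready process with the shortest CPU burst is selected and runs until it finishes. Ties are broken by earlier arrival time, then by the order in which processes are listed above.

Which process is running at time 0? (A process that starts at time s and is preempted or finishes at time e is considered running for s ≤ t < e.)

Schedule: | P3 0-4 | P2 4-8 | P0 8-14 | P1 14-21 |
Completion: P0=14  P1=21  P2=8  P3=4

P3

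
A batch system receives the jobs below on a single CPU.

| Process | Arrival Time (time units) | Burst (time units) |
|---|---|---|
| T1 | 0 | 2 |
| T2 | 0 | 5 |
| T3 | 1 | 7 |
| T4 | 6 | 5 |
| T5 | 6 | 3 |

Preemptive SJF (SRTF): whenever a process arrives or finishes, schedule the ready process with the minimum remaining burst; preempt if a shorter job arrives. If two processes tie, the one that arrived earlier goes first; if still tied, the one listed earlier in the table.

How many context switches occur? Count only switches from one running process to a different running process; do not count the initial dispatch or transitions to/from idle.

Timeline: | T1 0-2 | T2 2-7 | T5 7-10 | T4 10-15 | T3 15-22 |
Completion: T1=2  T2=7  T3=22  T4=15  T5=10
Turnaround (C−A): T1=2  T2=7  T3=21  T4=9  T5=4

4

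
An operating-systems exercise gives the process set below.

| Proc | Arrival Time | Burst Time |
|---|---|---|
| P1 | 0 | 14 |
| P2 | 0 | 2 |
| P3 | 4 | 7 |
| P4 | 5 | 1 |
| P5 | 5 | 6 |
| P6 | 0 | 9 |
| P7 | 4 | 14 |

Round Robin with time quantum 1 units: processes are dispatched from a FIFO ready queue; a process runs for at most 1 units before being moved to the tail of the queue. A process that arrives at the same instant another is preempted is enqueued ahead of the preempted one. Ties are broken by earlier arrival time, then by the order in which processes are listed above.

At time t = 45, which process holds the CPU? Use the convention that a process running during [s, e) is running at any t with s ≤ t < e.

Timeline: | P1 0-1 | P2 1-2 | P6 2-3 | P1 3-4 | P2 4-5 | P6 5-6 | P3 6-7 | P7 7-8 | P1 8-9 | P4 9-10 | P5 10-11 | P6 11-12 | P3 12-13 | P7 13-14 | P1 14-15 | P5 15-16 | P6 16-17 | P3 17-18 | P7 18-19 | P1 19-20 | P5 20-21 | P6 21-22 | P3 22-23 | P7 23-24 | P1 24-25 | P5 25-26 | P6 26-27 | P3 27-28 | P7 28-29 | P1 29-30 | P5 30-31 | P6 31-32 | P3 32-33 | P7 33-34 | P1 34-35 | P5 35-36 | P6 36-37 | P3 37-38 | P7 38-39 | P1 39-40 | P6 40-41 | P7 41-42 | P1 42-43 | P7 43-44 | P1 44-45 | P7 45-46 | P1 46-47 | P7 47-48 | P1 48-49 | P7 49-50 | P1 50-51 | P7 51-53 |
Completion: P1=51  P2=5  P3=38  P4=10  P5=36  P6=41  P7=53

P7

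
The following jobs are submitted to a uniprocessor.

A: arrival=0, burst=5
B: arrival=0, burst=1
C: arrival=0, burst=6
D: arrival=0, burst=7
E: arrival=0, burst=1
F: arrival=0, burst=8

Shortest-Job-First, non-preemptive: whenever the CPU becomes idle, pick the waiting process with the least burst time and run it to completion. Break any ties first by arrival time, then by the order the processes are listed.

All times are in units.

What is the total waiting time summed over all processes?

43

Schedule: | B 0-1 | E 1-2 | A 2-7 | C 7-13 | D 13-20 | F 20-28 |
Completion: A=7  B=1  C=13  D=20  E=2  F=28
Waiting = turnaround − burst: A=2, B=0, C=7, D=13, E=1, F=20
Total waiting = 2 + 0 + 7 + 13 + 1 + 20 = 43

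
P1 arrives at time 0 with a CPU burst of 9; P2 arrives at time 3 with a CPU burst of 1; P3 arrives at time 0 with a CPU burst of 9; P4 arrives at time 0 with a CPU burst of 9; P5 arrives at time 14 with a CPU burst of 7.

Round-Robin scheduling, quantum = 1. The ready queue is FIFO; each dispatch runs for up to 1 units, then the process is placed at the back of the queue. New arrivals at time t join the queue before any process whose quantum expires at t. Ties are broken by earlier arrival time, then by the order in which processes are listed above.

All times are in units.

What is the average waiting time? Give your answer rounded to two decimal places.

Timeline: | P1 0-1 | P3 1-2 | P4 2-3 | P1 3-4 | P3 4-5 | P2 5-6 | P4 6-7 | P1 7-8 | P3 8-9 | P4 9-10 | P1 10-11 | P3 11-12 | P4 12-13 | P1 13-14 | P3 14-15 | P4 15-16 | P5 16-17 | P1 17-18 | P3 18-19 | P4 19-20 | P5 20-21 | P1 21-22 | P3 22-23 | P4 23-24 | P5 24-25 | P1 25-26 | P3 26-27 | P4 27-28 | P5 28-29 | P1 29-30 | P3 30-31 | P4 31-32 | P5 32-35 |
Completion: P1=30  P2=6  P3=31  P4=32  P5=35
Turnaround (C−A): P1=30  P2=3  P3=31  P4=32  P5=21
Waiting times: P1=21, P2=2, P3=22, P4=23, P5=14
Average waiting = (21+2+22+23+14) / 5 = 82/5 = 16.40

16.40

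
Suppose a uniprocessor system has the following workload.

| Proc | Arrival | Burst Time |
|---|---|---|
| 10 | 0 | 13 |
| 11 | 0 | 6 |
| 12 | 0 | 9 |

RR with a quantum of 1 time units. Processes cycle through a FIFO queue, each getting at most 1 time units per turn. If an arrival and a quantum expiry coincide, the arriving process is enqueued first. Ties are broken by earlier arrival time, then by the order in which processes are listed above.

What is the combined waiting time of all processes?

41

Schedule: | 10 0-1 | 11 1-2 | 12 2-3 | 10 3-4 | 11 4-5 | 12 5-6 | 10 6-7 | 11 7-8 | 12 8-9 | 10 9-10 | 11 10-11 | 12 11-12 | 10 12-13 | 11 13-14 | 12 14-15 | 10 15-16 | 11 16-17 | 12 17-18 | 10 18-19 | 12 19-20 | 10 20-21 | 12 21-22 | 10 22-23 | 12 23-24 | 10 24-28 |
Completion: 10=28  11=17  12=24
Turnaround (C−A): 10=28  11=17  12=24
Waiting = turnaround − burst: 10=15, 11=11, 12=15
Total waiting = 15 + 11 + 15 = 41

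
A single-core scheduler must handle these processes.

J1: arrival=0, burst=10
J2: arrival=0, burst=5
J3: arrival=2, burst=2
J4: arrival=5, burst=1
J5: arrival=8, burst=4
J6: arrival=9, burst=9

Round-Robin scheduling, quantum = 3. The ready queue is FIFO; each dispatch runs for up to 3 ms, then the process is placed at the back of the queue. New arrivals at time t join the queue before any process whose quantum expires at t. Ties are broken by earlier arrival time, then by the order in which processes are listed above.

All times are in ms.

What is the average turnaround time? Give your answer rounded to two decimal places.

15.50

Timeline: | J1 0-3 | J2 3-6 | J3 6-8 | J1 8-11 | J4 11-12 | J2 12-14 | J5 14-17 | J6 17-20 | J1 20-23 | J5 23-24 | J6 24-27 | J1 27-28 | J6 28-31 |
Completion: J1=28  J2=14  J3=8  J4=12  J5=24  J6=31
Turnaround (C−A): J1=28  J2=14  J3=6  J4=7  J5=16  J6=22
Turnaround times: J1=28, J2=14, J3=6, J4=7, J5=16, J6=22
Average turnaround = (28+14+6+7+16+22) / 6 = 93/6 = 15.50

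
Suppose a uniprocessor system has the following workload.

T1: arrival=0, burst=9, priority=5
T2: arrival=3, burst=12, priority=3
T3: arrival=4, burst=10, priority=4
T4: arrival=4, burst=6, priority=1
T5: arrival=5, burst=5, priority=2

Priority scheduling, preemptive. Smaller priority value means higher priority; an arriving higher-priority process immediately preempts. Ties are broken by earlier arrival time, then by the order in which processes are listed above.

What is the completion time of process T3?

Timeline: | T1 0-3 | T2 3-4 | T4 4-10 | T5 10-15 | T2 15-26 | T3 26-36 | T1 36-42 |
Completion: T1=42  T2=26  T3=36  T4=10  T5=15
Turnaround (C−A): T1=42  T2=23  T3=32  T4=6  T5=10

36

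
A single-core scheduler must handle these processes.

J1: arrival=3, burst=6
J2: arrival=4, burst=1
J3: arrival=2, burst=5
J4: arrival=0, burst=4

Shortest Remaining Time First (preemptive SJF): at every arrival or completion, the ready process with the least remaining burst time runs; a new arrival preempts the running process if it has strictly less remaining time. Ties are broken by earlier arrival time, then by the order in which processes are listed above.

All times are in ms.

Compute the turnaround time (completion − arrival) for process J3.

8

Timeline: | J4 0-4 | J2 4-5 | J3 5-10 | J1 10-16 |
Completion: J1=16  J2=5  J3=10  J4=4
Turnaround (C−A): J1=13  J2=1  J3=8  J4=4
Turnaround(J3) = completion − arrival = 10 − 2 = 8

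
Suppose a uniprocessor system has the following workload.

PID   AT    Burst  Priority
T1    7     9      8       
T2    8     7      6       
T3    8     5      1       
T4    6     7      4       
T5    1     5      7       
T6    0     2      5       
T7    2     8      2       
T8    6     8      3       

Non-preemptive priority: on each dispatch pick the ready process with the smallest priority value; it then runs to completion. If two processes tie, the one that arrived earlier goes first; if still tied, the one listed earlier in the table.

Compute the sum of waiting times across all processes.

Schedule: | T6 0-2 | T7 2-10 | T3 10-15 | T8 15-23 | T4 23-30 | T2 30-37 | T5 37-42 | T1 42-51 |
Completion: T1=51  T2=37  T3=15  T4=30  T5=42  T6=2  T7=10  T8=23
Turnaround (C−A): T1=44  T2=29  T3=7  T4=24  T5=41  T6=2  T7=8  T8=17
Waiting = turnaround − burst: T1=35, T2=22, T3=2, T4=17, T5=36, T6=0, T7=0, T8=9
Total waiting = 35 + 22 + 2 + 17 + 36 + 0 + 0 + 9 = 121

121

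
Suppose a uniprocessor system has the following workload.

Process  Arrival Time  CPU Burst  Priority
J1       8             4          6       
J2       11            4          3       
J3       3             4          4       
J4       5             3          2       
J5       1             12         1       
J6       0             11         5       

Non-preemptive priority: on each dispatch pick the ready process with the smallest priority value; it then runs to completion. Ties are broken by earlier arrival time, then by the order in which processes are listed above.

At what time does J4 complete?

26

Schedule: | J6 0-11 | J5 11-23 | J4 23-26 | J2 26-30 | J3 30-34 | J1 34-38 |
Completion: J1=38  J2=30  J3=34  J4=26  J5=23  J6=11
Turnaround (C−A): J1=30  J2=19  J3=31  J4=21  J5=22  J6=11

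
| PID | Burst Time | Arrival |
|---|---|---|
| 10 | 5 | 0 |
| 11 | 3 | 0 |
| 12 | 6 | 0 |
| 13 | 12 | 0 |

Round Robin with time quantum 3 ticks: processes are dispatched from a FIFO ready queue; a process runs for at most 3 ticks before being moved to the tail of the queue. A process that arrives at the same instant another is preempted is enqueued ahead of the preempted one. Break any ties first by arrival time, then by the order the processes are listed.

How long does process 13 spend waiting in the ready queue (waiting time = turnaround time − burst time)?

14

Schedule: | 10 0-3 | 11 3-6 | 12 6-9 | 13 9-12 | 10 12-14 | 12 14-17 | 13 17-26 |
Completion: 10=14  11=6  12=17  13=26
Waiting(13) = turnaround − burst = 26 − 12 = 14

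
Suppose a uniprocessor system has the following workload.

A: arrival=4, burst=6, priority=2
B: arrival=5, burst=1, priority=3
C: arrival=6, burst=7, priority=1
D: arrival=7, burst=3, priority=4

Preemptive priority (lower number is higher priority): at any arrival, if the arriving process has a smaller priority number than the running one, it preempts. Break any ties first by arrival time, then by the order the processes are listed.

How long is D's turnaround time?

Timeline: | idle 0-4 | A 4-6 | C 6-13 | A 13-17 | B 17-18 | D 18-21 |
Completion: A=17  B=18  C=13  D=21
Turnaround (C−A): A=13  B=13  C=7  D=14
Turnaround(D) = completion − arrival = 21 − 7 = 14

14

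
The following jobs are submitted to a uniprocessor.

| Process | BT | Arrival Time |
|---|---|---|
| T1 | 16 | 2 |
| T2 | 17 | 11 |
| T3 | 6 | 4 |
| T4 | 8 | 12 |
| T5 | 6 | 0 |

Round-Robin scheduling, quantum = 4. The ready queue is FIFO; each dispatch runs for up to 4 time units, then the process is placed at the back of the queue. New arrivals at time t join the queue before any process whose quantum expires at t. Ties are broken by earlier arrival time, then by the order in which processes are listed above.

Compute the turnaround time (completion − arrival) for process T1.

42

Schedule: | T5 0-4 | T1 4-8 | T3 8-12 | T5 12-14 | T1 14-18 | T2 18-22 | T4 22-26 | T3 26-28 | T1 28-32 | T2 32-36 | T4 36-40 | T1 40-44 | T2 44-53 |
Completion: T1=44  T2=53  T3=28  T4=40  T5=14
Turnaround (C−A): T1=42  T2=42  T3=24  T4=28  T5=14
Turnaround(T1) = completion − arrival = 44 − 2 = 42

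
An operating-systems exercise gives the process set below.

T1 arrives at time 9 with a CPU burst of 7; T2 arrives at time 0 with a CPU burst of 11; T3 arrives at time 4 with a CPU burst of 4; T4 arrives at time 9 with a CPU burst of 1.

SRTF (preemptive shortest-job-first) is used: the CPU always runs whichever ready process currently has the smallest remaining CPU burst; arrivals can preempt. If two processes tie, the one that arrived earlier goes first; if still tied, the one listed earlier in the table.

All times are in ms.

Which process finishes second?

Schedule: | T2 0-4 | T3 4-8 | T2 8-9 | T4 9-10 | T2 10-16 | T1 16-23 |
Completion: T1=23  T2=16  T3=8  T4=10
Finish order: T3 → T4 → T2 → T1

T4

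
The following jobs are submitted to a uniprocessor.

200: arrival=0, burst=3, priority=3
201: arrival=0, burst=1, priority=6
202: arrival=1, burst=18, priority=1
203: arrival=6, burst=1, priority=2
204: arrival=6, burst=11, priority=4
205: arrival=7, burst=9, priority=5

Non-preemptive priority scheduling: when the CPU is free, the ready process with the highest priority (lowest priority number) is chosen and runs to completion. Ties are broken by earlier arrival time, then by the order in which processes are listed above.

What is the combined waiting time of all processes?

101

Timeline: | 200 0-3 | 202 3-21 | 203 21-22 | 204 22-33 | 205 33-42 | 201 42-43 |
Completion: 200=3  201=43  202=21  203=22  204=33  205=42
Waiting = turnaround − burst: 200=0, 201=42, 202=2, 203=15, 204=16, 205=26
Total waiting = 0 + 42 + 2 + 15 + 16 + 26 = 101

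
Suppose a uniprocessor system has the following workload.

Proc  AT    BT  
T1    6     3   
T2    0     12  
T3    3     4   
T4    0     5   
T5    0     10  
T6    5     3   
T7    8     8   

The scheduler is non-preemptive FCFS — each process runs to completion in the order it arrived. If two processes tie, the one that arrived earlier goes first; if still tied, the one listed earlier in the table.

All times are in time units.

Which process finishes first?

T2

Schedule: | T2 0-12 | T4 12-17 | T5 17-27 | T3 27-31 | T6 31-34 | T1 34-37 | T7 37-45 |
Completion: T1=37  T2=12  T3=31  T4=17  T5=27  T6=34  T7=45
Turnaround (C−A): T1=31  T2=12  T3=28  T4=17  T5=27  T6=29  T7=37
Finish order: T2 → T4 → T5 → T3 → T6 → T1 → T7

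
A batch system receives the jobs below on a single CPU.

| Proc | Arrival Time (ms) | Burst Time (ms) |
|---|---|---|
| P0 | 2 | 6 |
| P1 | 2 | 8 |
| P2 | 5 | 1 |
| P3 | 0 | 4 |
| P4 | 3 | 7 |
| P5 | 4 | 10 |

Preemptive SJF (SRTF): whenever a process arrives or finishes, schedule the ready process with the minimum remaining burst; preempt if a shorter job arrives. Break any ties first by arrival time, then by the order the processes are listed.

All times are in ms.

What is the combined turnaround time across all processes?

85

Gantt: | P3 0-4 | P0 4-5 | P2 5-6 | P0 6-11 | P4 11-18 | P1 18-26 | P5 26-36 |
Completion: P0=11  P1=26  P2=6  P3=4  P4=18  P5=36
Turnaround = completion − arrival: P0=9, P1=24, P2=1, P3=4, P4=15, P5=32
Total turnaround = 9 + 24 + 1 + 4 + 15 + 32 = 85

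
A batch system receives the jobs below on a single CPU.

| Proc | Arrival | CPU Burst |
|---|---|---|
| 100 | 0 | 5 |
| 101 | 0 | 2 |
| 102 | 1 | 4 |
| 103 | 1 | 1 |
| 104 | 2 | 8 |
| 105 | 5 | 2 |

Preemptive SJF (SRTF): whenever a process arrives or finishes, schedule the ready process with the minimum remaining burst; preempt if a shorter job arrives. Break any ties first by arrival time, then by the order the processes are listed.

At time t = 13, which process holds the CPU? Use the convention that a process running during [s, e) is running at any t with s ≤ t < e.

100

Timeline: | 101 0-2 | 103 2-3 | 102 3-7 | 105 7-9 | 100 9-14 | 104 14-22 |
Completion: 100=14  101=2  102=7  103=3  104=22  105=9
Turnaround (C−A): 100=14  101=2  102=6  103=2  104=20  105=4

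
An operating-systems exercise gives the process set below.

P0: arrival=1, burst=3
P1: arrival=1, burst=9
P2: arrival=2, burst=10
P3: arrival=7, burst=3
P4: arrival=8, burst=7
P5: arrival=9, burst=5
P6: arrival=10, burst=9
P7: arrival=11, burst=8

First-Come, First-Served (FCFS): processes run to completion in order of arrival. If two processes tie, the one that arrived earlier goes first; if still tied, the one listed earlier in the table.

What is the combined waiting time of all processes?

Schedule: | idle 0-1 | P0 1-4 | P1 4-13 | P2 13-23 | P3 23-26 | P4 26-33 | P5 33-38 | P6 38-47 | P7 47-55 |
Completion: P0=4  P1=13  P2=23  P3=26  P4=33  P5=38  P6=47  P7=55
Turnaround (C−A): P0=3  P1=12  P2=21  P3=19  P4=25  P5=29  P6=37  P7=44
Waiting = turnaround − burst: P0=0, P1=3, P2=11, P3=16, P4=18, P5=24, P6=28, P7=36
Total waiting = 0 + 3 + 11 + 16 + 18 + 24 + 28 + 36 = 136

136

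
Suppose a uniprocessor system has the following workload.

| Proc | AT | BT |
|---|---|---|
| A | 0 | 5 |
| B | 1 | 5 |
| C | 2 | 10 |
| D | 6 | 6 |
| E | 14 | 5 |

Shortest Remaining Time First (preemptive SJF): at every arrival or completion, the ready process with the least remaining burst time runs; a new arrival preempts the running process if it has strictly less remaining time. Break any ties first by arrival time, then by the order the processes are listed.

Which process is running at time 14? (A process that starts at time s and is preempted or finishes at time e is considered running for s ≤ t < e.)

D

Gantt: | A 0-5 | B 5-10 | D 10-16 | E 16-21 | C 21-31 |
Completion: A=5  B=10  C=31  D=16  E=21
Turnaround (C−A): A=5  B=9  C=29  D=10  E=7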